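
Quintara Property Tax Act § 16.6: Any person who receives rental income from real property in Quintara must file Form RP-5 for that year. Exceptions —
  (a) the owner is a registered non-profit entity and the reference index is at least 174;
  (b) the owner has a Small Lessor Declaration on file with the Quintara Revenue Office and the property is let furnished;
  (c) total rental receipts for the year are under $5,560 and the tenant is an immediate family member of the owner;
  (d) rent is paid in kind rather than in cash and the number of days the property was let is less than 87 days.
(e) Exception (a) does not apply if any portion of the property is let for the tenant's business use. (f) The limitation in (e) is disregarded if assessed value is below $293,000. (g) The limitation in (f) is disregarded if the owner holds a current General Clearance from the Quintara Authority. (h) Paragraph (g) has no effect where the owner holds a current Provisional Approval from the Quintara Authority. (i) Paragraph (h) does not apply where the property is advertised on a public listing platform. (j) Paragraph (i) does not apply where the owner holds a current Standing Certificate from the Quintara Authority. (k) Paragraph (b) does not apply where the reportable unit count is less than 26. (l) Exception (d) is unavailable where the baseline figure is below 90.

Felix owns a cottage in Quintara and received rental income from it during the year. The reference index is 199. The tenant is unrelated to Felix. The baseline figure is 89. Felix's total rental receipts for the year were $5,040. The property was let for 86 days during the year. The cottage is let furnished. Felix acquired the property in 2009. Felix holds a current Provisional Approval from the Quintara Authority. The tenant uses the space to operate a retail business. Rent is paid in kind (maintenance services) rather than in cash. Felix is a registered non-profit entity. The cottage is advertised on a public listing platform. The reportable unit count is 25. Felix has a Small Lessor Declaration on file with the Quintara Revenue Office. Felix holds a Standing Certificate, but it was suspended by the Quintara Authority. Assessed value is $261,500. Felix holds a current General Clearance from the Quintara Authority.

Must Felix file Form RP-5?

Exception (a)'s conditions are all satisfied: Felix is a registered non-profit; the reference index is 199, meeting the 174 threshold. But applying paragraphs (e)–(j): (e) operates — the space is let for business use. (f) applies (assessed value is $261,500, below the $293,000 limit), but yields to (g): (g) applies — a current General Clearance is held. (h) applies (a current Provisional Approval is held), but is itself disapplied by (i): (i) operates against (h): the property is publicly advertised. (j) does not operate here (no current Standing Certificate is held), so (i) stands. Exception (a) does not apply.
Exception (b): a Small Lessor Declaration is on file; the property is let furnished — every condition holds. But: (k) operates against (b): the reportable unit count is 25, less than the 26 limit. (b) is therefore removed.
Exception (c) fails — the tenant is unrelated to the owner.
Exception (d) is satisfied on its face — rent is paid in kind; the number of days the property was let is 86 days, less than the 87 days limit. But applying paragraph (l): (l) applies — the baseline figure is 89, below the 90 limit. Exception (d) does not apply.
None of the exceptions is available; § 16.6 applies in full.

Yes — Felix must file Form RP-5.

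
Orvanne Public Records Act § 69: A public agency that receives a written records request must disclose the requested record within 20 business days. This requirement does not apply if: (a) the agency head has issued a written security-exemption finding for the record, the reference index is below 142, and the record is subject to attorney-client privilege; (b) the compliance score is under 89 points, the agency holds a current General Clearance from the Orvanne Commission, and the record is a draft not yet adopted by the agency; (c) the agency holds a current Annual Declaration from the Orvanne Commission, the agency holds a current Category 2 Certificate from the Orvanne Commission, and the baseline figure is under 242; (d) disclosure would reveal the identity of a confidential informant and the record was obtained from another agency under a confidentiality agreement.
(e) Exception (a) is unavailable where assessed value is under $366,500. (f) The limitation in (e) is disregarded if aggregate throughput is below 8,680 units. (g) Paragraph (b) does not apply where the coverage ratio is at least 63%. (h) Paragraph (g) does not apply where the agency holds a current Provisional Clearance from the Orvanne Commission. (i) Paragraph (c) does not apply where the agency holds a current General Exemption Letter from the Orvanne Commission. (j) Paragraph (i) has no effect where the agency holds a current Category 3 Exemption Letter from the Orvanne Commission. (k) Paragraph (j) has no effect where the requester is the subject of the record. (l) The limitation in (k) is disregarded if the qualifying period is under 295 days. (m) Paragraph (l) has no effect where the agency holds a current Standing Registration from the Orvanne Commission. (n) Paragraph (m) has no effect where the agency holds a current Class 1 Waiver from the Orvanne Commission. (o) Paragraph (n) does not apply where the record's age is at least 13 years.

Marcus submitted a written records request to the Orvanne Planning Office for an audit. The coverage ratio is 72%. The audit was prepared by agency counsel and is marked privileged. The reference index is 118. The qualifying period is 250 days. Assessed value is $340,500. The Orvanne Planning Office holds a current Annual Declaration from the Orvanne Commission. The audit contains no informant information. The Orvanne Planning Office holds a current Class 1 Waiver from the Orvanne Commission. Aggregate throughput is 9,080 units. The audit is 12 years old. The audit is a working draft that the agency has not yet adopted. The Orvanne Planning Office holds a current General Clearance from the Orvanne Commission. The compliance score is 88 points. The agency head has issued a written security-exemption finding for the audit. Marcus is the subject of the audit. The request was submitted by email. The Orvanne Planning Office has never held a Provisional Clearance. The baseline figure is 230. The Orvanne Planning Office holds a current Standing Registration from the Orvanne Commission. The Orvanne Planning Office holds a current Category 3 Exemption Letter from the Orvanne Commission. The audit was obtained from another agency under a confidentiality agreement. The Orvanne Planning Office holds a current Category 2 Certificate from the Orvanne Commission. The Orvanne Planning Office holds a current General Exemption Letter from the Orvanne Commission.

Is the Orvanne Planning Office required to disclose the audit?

All of (a)'s requirements are met (a written security-exemption finding has been issued; the reference index is 118, below the 142 limit; the audit is privileged). Turning to paragraphs (e)–(f): (e) operates against (a): assessed value is $340,500, under the $366,500 limit. (f), which would lift (e), is inapplicable — aggregate throughput is 9,080 units, not below 8,680 units. (a) is therefore removed.
All of (b)'s requirements are met (the compliance score is 88 points, under the 89 points limit; a current General Clearance is held; the audit is an unadopted draft). But: (g) operates against (b): the coverage ratio is 72%, meeting the 63% threshold. (h) is not engaged (no current Provisional Clearance is held), so (g) stands. (b) is therefore removed.
All of (c)'s requirements are met (a current Annual Declaration is held; a current Category 2 Certificate is held; the baseline figure is 230, under the 242 limit). Applying paragraphs (i)–(o): (i) would limit (c) — a current General Exemption Letter is held — but (j) sets (i) aside: (j) operates against (i): a current Category 3 Exemption Letter is held. (k) is triggered (Marcus is the subject of the audit), but is itself disapplied by (l): (l) operates against (k): the qualifying period is 250 days, under the 295 days limit. (m) is engaged (a current Standing Registration is held), but is itself disapplied by (n): (n) operates against (m): a current Class 1 Waiver is held. (o), which would lift (n), is inapplicable — the record's age is 12 years, short of 13 years. (c) remains available.
Exception (d) does not apply: the audit contains no informant information.

No — exception (c) applies; the Orvanne Planning Office is not required to disclose the audit.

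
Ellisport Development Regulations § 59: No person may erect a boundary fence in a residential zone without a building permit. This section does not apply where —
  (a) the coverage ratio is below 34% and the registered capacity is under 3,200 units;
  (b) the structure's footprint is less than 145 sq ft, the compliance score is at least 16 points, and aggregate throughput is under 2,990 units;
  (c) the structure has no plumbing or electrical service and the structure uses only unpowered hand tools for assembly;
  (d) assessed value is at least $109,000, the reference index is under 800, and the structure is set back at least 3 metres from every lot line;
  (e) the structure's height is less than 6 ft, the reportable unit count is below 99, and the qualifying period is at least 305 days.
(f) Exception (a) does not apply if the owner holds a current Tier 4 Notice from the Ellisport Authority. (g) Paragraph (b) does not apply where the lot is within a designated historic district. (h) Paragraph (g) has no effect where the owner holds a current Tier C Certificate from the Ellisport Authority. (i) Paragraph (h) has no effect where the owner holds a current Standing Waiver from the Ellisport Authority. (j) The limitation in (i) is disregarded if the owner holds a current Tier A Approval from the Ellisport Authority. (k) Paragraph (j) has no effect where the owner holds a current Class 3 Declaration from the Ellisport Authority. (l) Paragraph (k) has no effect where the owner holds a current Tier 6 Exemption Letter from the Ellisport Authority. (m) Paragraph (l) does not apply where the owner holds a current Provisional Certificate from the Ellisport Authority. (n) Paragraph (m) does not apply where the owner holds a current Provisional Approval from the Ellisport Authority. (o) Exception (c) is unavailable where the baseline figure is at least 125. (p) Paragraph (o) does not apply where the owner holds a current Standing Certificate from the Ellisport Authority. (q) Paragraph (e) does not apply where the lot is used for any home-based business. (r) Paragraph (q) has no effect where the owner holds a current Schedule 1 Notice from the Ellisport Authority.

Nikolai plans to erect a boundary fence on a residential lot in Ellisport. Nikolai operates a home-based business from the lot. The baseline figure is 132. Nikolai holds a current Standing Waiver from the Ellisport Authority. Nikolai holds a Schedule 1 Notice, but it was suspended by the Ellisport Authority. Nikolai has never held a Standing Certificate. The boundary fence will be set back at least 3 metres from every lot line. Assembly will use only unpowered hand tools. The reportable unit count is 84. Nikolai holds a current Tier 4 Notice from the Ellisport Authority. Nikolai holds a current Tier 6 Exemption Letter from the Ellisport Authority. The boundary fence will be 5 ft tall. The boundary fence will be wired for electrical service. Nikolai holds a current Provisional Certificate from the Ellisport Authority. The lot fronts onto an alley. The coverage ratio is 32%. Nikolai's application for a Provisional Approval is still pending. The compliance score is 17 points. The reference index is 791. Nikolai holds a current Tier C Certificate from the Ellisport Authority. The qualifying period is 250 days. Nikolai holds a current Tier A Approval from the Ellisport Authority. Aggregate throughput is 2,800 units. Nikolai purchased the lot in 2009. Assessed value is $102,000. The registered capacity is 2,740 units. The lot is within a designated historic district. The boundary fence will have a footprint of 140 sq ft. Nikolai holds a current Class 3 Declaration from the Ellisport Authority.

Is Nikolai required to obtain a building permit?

Exception (a) is satisfied on its face — the coverage ratio is 32%, below the 34% limit; the registered capacity is 2,740 units, under the 3,200 units limit. But: (f) applies — a current Tier 4 Notice is held. (a) is therefore removed.
Exception (b) is satisfied on its face — the structure's footprint is 140 sq ft, less than the 145 sq ft limit; the compliance score is 17 points, meeting the 16 points threshold; aggregate throughput is 2,800 units, under the 2,990 units limit. But: (g) is triggered — the lot is in a historic district. (h) operates (a current Tier C Certificate is held), but is set aside by (i): (i) is triggered — a current Standing Waiver is held. (j) would limit (i) — a current Tier A Approval is held — but (k) sets (j) aside: (k) operates against (j): a current Class 3 Declaration is held. (l) would limit (k) — a current Tier 6 Exemption Letter is held — but (m) sets (l) aside: (m) is engaged — a current Provisional Certificate is held. (n), which would lift (m), is not triggered — the Provisional Approval is not current. (b) is therefore removed.
Exception (c) fails — electrical service is planned.
Exception (d) does not apply: assessed value is $102,000, short of $109,000.
Exception (e) fails — the qualifying period is 250 days, short of 305 days.
No exception displaces § 59.

Yes — Nikolai must obtain a building permit.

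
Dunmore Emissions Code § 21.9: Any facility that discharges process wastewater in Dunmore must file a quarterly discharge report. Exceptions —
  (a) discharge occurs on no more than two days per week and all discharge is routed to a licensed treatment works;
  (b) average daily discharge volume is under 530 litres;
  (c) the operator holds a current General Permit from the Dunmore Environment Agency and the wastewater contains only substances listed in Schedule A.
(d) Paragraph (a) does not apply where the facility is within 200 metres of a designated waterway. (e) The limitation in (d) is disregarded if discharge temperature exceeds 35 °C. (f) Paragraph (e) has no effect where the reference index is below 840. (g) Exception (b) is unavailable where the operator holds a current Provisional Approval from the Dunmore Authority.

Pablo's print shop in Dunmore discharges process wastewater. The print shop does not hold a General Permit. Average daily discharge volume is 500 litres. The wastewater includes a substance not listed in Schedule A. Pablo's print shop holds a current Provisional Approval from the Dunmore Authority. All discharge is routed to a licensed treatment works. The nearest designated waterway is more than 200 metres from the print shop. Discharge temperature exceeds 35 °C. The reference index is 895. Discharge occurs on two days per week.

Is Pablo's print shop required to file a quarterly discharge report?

Exception (a): discharge occurs on no more than two days per week; discharge is routed to a licensed treatment works — every condition holds. Considering the limiting provisions: (d) is inapplicable — the print shop is more than 200 m from any designated waterway. (a) remains available.
All of (b)'s requirements are met (average daily discharge volume is 500 litres, under the 530 litres limit). But applying paragraph (g): (g) operates against (b): a current Provisional Approval is held. So (b) is unavailable.
Exception (c) requires that the operator holds a current General Permit from the Dunmore Environment Agency; but no General Permit is held, so (c) is unavailable.

No — exception (a) applies; Pablo's print shop is not required to file a quarterly discharge report.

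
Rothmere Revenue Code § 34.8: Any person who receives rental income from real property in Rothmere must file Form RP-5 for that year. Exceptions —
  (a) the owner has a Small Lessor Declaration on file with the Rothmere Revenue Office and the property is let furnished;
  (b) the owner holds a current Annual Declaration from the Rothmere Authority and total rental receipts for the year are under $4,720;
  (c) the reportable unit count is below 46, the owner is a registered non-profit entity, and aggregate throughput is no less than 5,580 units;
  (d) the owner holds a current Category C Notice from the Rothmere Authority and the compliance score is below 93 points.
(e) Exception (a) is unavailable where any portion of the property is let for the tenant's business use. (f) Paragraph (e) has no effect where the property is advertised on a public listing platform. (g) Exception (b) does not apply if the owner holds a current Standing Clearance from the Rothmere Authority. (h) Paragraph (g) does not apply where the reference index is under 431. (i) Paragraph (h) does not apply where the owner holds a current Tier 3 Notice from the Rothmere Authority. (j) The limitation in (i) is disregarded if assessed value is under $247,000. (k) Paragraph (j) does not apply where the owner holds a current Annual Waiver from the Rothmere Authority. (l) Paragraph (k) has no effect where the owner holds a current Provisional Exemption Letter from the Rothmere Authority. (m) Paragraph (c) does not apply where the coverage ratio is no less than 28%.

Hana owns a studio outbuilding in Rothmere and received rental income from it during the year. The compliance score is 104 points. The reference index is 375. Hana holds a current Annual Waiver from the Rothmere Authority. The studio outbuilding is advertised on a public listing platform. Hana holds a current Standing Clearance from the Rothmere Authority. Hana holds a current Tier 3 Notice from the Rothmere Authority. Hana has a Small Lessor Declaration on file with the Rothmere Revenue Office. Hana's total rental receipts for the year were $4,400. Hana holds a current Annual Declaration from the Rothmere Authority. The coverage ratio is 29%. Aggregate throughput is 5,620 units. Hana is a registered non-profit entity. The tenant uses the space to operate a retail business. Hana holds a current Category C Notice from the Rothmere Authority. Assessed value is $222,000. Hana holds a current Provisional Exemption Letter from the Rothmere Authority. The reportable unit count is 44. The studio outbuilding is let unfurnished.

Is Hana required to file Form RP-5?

No — exception (b) applies; Hana is not required to file Form RP-5.

Exception (a) does not apply: the property is let unfurnished.
Exception (b)'s conditions are all satisfied: a current Annual Declaration is held; total rental receipts for the year are $4,400, under the $4,720 limit. As to paragraphs (g)–(l): (g) would limit (b) — a current Standing Clearance is held — but (h) sets (g) aside: (h) is engaged — the reference index is 375, under the 431 limit. (i) is triggered (a current Tier 3 Notice is held), but yields to (j): (j) is triggered — assessed value is $222,000, under the $247,000 limit. (k) is triggered (a current Annual Waiver is held), but yields to (l): (l) is engaged — a current Provisional Exemption Letter is held. So (b) applies.
All of (c)'s requirements are met (the reportable unit count is 44, below the 46 limit; Hana is a registered non-profit; aggregate throughput is 5,620 units, meeting the 5,580 units threshold). But: (m) operates — the coverage ratio is 29%, meeting the 28% threshold. (c) is therefore removed.
Exception (d) fails — the compliance score is 104 points, not below 93 points.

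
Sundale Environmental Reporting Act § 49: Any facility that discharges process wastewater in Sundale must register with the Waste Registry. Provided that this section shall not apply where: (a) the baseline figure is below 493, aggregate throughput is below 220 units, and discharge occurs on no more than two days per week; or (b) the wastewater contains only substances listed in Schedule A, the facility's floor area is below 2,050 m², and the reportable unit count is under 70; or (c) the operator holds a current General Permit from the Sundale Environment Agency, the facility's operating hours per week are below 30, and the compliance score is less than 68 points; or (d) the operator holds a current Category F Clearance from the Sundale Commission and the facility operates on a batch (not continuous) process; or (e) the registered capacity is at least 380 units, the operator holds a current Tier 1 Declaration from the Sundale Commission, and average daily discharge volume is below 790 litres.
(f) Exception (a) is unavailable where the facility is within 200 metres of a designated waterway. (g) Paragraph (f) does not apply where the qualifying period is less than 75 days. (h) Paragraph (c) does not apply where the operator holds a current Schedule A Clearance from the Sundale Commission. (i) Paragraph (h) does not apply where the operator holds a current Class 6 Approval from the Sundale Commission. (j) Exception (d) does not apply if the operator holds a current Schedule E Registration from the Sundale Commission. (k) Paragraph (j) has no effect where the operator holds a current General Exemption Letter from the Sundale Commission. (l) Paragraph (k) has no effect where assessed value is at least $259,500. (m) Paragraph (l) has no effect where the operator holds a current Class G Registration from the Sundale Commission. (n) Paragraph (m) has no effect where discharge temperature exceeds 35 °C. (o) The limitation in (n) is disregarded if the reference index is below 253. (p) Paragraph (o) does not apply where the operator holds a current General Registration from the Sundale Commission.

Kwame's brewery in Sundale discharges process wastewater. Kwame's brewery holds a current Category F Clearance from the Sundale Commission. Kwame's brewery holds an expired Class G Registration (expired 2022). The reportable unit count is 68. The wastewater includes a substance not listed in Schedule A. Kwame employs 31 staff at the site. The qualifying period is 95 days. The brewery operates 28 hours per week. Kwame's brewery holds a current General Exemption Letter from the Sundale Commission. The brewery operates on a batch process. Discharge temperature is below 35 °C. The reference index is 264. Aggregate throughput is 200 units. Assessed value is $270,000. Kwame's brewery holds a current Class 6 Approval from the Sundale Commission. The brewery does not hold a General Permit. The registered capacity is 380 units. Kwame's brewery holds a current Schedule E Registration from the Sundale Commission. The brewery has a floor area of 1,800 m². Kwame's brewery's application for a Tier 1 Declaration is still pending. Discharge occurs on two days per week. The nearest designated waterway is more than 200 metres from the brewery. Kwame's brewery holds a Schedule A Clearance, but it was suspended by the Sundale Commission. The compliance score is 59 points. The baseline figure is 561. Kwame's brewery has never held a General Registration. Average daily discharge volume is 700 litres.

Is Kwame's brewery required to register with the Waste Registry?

Exception (a) fails — the baseline figure is 561, not below 493.
Exception (b) requires that the wastewater contains only substances listed in Schedule A; but the wastewater includes a non-Schedule-A substance, so (b) is unavailable.
Exception (c) requires that the operator holds a current General Permit from the Sundale Environment Agency; but no General Permit is held, so (c) is unavailable.
Exception (d)'s conditions are all satisfied: a current Category F Clearance is held; the facility operates on a batch process. However, paragraphs (j)–(p) must be considered: (j) is engaged — a current Schedule E Registration is held. (k) is triggered (a current General Exemption Letter is held), but is itself disapplied by (l): (l) operates against (k): assessed value is $270,000, meeting the $259,500 threshold. (m), which would lift (l), does not operate here — there is no Class G Registration in force. Exception (d) does not apply.
Exception (e) does not apply: no current Tier 1 Declaration is held.
No exception displaces § 49.

Yes — Kwame's brewery must register with the Waste Registry.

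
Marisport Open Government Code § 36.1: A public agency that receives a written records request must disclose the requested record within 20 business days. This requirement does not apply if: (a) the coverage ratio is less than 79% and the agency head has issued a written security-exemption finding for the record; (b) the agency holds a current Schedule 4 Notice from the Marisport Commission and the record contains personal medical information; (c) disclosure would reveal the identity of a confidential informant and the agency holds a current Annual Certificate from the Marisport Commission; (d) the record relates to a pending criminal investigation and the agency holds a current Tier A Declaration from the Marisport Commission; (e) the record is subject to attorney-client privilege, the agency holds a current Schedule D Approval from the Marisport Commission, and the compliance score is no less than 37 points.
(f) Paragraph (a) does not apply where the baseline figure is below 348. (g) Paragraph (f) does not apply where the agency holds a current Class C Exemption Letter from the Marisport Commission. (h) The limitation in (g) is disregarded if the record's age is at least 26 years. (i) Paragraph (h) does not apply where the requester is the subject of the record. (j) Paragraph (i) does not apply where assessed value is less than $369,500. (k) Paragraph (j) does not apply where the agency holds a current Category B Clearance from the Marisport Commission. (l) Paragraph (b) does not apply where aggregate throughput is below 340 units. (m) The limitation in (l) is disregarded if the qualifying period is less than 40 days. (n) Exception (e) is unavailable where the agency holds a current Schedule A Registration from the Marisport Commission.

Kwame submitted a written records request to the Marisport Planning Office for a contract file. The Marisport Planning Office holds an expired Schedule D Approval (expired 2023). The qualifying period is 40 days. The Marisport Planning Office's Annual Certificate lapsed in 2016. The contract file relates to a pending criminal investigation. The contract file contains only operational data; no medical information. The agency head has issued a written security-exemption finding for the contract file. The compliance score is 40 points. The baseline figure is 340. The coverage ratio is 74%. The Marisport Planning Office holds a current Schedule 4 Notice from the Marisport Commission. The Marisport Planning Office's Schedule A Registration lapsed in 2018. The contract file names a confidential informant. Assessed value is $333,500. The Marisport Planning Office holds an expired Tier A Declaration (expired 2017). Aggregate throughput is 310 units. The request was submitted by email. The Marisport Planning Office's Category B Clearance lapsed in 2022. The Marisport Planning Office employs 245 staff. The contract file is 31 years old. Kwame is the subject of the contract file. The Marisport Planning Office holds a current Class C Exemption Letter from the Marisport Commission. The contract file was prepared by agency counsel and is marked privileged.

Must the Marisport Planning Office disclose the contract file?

Yes — the Marisport Planning Office must disclose the contract file.

Exception (a): the coverage ratio is 74%, less than the 79% limit; a written security-exemption finding has been issued — every condition holds. Turning to paragraphs (f)–(k): (f) is triggered — the baseline figure is 340, below the 348 limit. (g) applies (a current Class C Exemption Letter is held), but is itself disapplied by (h): (h) operates against (g): the record's age is 31 years, meeting the 26 years threshold. (i) would limit (h) — Kwame is the subject of the contract file — but (j) sets (i) aside: (j) applies — assessed value is $333,500, less than the $369,500 limit. (k), which would lift (j), does not operate here — no current Category B Clearance is held. (a) is therefore removed.
Exception (b) fails — the contract file contains only operational data.
Exception (c) does not apply: the Annual Certificate is not current.
Exception (d) requires that the agency holds a current Tier A Declaration from the Marisport Commission; but no current Tier A Declaration is held, so (d) is unavailable.
Exception (e) requires that the agency holds a current Schedule D Approval from the Marisport Commission; but no current Schedule D Approval is held, so (e) is unavailable.
No exception is made out. the Marisport Planning Office falls within the general rule.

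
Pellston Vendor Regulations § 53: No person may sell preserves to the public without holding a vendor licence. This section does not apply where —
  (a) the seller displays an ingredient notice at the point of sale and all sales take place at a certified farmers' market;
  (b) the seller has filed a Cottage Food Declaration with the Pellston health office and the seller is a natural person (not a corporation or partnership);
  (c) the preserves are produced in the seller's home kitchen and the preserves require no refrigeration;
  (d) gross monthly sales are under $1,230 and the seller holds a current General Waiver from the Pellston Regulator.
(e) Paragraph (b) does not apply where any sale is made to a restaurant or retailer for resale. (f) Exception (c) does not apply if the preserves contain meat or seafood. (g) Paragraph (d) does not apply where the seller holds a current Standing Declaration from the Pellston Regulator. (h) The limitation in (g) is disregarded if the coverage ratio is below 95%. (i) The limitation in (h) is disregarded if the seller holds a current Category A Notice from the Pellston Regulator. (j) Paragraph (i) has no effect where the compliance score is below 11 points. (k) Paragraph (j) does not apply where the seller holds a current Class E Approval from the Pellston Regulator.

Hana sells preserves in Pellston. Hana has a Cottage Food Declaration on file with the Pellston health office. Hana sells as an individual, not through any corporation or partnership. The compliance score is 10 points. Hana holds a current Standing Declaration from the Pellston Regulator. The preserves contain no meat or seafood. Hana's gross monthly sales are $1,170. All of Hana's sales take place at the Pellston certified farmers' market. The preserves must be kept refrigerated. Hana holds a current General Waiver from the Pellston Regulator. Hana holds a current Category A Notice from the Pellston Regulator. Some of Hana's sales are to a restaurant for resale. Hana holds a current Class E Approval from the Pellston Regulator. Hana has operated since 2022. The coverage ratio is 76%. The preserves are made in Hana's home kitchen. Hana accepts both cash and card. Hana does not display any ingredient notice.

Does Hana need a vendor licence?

Yes — Hana must hold a vendor licence.

Exception (a) fails — no ingredient notice is displayed.
Exception (b): a Cottage Food Declaration is on file; the seller is a natural person — every condition holds. But: (e) operates — some sales are to a restaurant for resale. Exception (b) does not apply.
Exception (c) fails — the preserves require refrigeration.
Exception (d): gross monthly sales are $1,170, under the $1,230 limit; a current General Waiver is held — every condition holds. But applying paragraphs (g)–(k): (g) operates against (d): a current Standing Declaration is held. (h) would limit (g) — the coverage ratio is 76%, below the 95% limit — but (i) sets (h) aside: (i) is engaged — a current Category A Notice is held. (j) would limit (i) — the compliance score is 10 points, below the 11 points limit — but (k) sets (j) aside: (k) operates — a current Class E Approval is held. (d) is therefore removed.
None of the exceptions is available; § 53 applies in full.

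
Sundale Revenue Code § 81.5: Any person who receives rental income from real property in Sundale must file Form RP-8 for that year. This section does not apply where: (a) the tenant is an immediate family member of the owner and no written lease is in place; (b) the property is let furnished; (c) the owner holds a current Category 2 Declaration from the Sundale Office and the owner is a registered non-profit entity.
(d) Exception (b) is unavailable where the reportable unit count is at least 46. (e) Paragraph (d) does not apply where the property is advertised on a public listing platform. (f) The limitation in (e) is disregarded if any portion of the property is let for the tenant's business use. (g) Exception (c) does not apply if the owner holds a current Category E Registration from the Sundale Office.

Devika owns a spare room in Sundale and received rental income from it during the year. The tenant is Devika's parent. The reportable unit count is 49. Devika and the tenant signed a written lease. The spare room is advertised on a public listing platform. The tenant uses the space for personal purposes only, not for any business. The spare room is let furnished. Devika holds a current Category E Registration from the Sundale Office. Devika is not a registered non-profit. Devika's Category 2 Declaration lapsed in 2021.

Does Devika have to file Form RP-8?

No — exception (b) applies; Devika is not required to file Form RP-8.

Exception (a) does not apply: a written lease is in place.
All of (b)'s requirements are met (the property is let furnished). Under paragraphs (d)–(f): (d) is engaged (the reportable unit count is 49, meeting the 46 threshold), but is set aside by (e): (e) operates against (d): the property is publicly advertised. (f) does not operate here (the space is used for personal purposes only), so (e) stands. Exception (b) stands.
Exception (c) fails — no current Category 2 Declaration is held.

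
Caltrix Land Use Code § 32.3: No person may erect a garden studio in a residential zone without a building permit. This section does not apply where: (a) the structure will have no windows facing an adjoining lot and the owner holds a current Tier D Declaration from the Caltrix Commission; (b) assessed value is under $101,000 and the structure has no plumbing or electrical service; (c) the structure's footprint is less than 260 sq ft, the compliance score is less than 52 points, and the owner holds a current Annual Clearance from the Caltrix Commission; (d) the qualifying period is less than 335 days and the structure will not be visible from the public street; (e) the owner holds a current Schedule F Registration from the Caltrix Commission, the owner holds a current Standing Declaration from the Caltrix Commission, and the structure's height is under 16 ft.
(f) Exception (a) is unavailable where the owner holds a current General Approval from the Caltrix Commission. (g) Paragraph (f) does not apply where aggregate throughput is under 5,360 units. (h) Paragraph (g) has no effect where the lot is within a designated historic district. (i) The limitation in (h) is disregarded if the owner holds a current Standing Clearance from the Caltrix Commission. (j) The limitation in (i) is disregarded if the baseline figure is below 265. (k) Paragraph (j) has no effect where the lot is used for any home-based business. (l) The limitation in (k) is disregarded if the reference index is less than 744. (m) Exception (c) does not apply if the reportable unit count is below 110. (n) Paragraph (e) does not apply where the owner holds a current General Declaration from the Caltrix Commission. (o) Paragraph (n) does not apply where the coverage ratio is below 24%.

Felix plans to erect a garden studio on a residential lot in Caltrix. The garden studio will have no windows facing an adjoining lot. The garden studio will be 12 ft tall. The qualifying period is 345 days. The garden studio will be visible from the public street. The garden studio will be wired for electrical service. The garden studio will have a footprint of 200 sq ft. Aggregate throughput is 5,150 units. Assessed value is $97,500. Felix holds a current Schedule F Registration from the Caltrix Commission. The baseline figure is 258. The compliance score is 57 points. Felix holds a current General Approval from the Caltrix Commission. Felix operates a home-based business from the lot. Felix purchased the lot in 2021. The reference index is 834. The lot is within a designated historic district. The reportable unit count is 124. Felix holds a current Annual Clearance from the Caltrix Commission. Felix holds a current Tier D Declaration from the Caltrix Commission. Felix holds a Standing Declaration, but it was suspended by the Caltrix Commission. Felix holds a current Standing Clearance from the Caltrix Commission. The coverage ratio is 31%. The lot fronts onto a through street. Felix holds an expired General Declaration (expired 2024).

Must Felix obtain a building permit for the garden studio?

All of (a)'s requirements are met (no windows face an adjoining lot; a current Tier D Declaration is held). Applying paragraphs (f)–(l): (f) is triggered (a current General Approval is held), but is set aside by (g): (g) is engaged — aggregate throughput is 5,150 units, under the 5,360 units limit. (h) is triggered (the lot is in a historic district), but yields to (i): (i) operates against (h): a current Standing Clearance is held. (j) would limit (i) — the baseline figure is 258, below the 265 limit — but (k) sets (j) aside: (k) is triggered — a home-based business operates on the lot. (l) is not triggered (the reference index is 834, not less than 744), so (k) stands. Exception (a) stands.
Exception (b) does not apply: electrical service is planned.
Exception (c) fails — the compliance score is 57 points, not less than 52 points.
Exception (d) fails — the qualifying period is 345 days, not less than 335 days.
Exception (e) does not apply: there is no Standing Declaration in force.

No — exception (a) applies; Felix does not need a building permit.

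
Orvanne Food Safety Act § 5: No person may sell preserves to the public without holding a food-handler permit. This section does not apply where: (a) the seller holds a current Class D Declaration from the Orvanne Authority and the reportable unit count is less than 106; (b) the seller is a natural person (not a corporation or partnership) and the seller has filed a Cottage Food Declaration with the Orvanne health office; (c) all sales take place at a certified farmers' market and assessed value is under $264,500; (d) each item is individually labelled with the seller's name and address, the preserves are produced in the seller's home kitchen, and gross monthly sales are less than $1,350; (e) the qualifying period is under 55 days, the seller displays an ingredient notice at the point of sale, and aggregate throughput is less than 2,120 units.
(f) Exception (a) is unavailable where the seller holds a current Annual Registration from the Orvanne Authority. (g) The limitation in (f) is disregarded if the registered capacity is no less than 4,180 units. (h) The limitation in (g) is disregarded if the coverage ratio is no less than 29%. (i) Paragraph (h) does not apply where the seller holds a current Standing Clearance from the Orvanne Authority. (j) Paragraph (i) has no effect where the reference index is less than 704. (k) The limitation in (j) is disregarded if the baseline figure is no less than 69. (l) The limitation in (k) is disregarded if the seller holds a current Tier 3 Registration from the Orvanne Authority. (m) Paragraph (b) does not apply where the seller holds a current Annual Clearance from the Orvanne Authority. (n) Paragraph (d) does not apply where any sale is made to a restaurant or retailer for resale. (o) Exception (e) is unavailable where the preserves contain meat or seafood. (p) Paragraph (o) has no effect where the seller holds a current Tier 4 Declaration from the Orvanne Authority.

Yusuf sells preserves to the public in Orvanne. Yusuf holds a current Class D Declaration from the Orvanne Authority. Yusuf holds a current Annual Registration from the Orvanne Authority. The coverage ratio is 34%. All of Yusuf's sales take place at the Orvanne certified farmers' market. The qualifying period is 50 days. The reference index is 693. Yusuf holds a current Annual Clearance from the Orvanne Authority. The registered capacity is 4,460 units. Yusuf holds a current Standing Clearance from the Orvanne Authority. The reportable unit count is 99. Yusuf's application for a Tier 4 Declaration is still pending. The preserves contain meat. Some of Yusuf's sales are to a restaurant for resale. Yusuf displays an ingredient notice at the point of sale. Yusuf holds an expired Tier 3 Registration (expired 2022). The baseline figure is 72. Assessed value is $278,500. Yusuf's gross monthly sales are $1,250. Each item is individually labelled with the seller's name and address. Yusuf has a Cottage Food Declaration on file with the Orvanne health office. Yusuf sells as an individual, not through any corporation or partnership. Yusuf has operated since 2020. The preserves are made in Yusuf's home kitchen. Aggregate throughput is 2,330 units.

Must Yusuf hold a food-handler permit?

Exception (a): a current Class D Declaration is held; the reportable unit count is 99, less than the 106 limit — every condition holds. Under paragraphs (f)–(l): (f) applies (a current Annual Registration is held), but yields to (g): (g) operates — the registered capacity is 4,460 units, meeting the 4,180 units threshold. (h) would limit (g) — the coverage ratio is 34%, meeting the 29% threshold — but (i) sets (h) aside: (i) is engaged — a current Standing Clearance is held. (j) would limit (i) — the reference index is 693, less than the 704 limit — but (k) sets (j) aside: (k) is triggered — the baseline figure is 72, meeting the 69 threshold. (l) is not triggered (the Tier 3 Registration is not current), so (k) stands. So (a) applies.
Exception (b): the seller is a natural person; a Cottage Food Declaration is on file — every condition holds. Turning to paragraph (m): (m) operates against (b): a current Annual Clearance is held. Exception (b) does not apply.
Exception (c) does not apply: assessed value is $278,500, not under $264,500.
Exception (d)'s conditions are all satisfied: items are individually labelled; the preserves are home-kitchen produced; gross monthly sales are $1,250, less than the $1,350 limit. Turning to paragraph (n): (n) is triggered — some sales are to a restaurant for resale. So (d) is unavailable.
Exception (e) requires that aggregate throughput is less than 2,120 units; but aggregate throughput is 2,330 units, not less than 2,120 units, so (e) is unavailable.

No — exception (a) applies; Yusuf is not required to hold a food-handler permit.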